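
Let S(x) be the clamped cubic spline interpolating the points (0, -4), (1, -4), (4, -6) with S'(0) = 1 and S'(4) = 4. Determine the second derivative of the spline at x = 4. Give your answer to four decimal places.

Write M_i for S''(x_i). With h_i = 1, 3 and divided differences Δ_i = 0, -2/3, the continuity of S' gives the tridiagonal system
  1·M_0 + 8·M_1 + 3·M_2 = 6(Δ_1 - Δ_0) = -4
Clamped end conditions give two more equations: 2h_0·M_0 + h_0·M_1 = 6(Δ_0 - S'(0)) = -6 and h_1·M_1 + 2h_1·M_2 = 6(S'(4) - Δ_1) = 28.
Solving the tridiagonal system: M_0 = -7/4, M_1 = -5/2, M_2 = 71/12.

5.9167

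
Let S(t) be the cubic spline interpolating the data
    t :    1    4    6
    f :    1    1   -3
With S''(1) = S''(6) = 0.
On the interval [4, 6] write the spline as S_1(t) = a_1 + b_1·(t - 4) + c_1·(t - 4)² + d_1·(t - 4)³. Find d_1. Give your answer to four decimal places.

0.1000

Write M_i for S''(x_i). With h_i = 3, 2 and divided differences Δ_i = 0, -2, the continuity of S' gives the tridiagonal system
  3·M_0 + 10·M_1 + 2·M_2 = 6(Δ_1 - Δ_0) = -12
Natural end conditions: M_0 = M_2 = 0.
Solving: M_0 = 0, M_1 = -6/5, M_2 = 0.
On [4, 6], with S_1(t) = a_1 + b_1·(t - 4) + c_1·(t - 4)² + d_1·(t - 4)³: c_1 = M_1/2 = -3/5, d_1 = (M_2 - M_1)/(6h_1) = 1/10, b_1 = Δ_1 - h_1(2M_1 + M_2)/6 = -6/5.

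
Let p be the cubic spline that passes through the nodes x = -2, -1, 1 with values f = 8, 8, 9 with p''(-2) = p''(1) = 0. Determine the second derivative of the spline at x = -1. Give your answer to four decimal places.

0.5000

Write m_i for p''(x_i). With h_i = 1, 2 and divided differences Δ_i = 0, 1/2, the continuity of p' gives the tridiagonal system
  1·m_0 + 6·m_1 + 2·m_2 = 6(Δ_1 - Δ_0) = 3
Natural end conditions: m_0 = m_2 = 0.
Solving the tridiagonal system: m_0 = 0, m_1 = 1/2, m_2 = 0.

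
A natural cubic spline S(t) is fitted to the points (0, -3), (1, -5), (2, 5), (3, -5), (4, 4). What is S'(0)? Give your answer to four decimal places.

-6.9821

With m_i denoting the second derivative at x_i, h_i = 1, 1, 1, 1, and Δ_i = (y_(i+1) − y_i)/h_i = -2, 10, -10, 9:
  1·m_0 + 4·m_1 + 1·m_2 = 6(Δ_1 - Δ_0) = 72
  1·m_1 + 4·m_2 + 1·m_3 = 6(Δ_2 - Δ_1) = -120
  1·m_2 + 4·m_3 + 1·m_4 = 6(Δ_3 - Δ_2) = 114
Natural end conditions: m_0 = m_4 = 0.
Solving the tridiagonal system: m_0 = 0, m_1 = 837/28, m_2 = -333/7, m_3 = 1131/28, m_4 = 0.
On [0, 1], S'(t) = b_0 + 2c_0·t + 3d_0·t² with b_0 = Δ_0 - h_0(2m_0 + m_1)/6 = -391/56, c_0 = m_0/2 = 0, d_0 = (m_1 - m_0)/(6h_0) = 279/56. So S'(0) = -391/56.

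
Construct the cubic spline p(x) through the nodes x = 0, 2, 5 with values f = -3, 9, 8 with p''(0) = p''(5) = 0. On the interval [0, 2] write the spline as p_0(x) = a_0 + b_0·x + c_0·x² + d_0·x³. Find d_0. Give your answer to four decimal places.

-0.3167

With σ_i denoting the second derivative at x_i, h_i = 2, 3, and Δ_i = (y_(i+1) − y_i)/h_i = 6, -1/3:
  2·σ_0 + 10·σ_1 + 3·σ_2 = 6(Δ_1 - Δ_0) = -38
Natural end conditions: σ_0 = σ_2 = 0.
Forward elimination and back-substitution give σ_0 = 0, σ_1 = -19/5, σ_2 = 0.
On [0, 2], with p_0(x) = a_0 + b_0·x + c_0·x² + d_0·x³: c_0 = σ_0/2 = 0, d_0 = (σ_1 - σ_0)/(6h_0) = -19/60, b_0 = Δ_0 - h_0(2σ_0 + σ_1)/6 = 109/15.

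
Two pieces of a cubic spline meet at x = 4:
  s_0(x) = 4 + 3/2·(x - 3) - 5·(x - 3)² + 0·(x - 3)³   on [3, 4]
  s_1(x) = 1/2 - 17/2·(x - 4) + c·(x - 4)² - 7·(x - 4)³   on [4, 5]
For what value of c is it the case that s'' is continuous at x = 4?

-5

s_0''(x) = -10 + 0·(x - 3), so s_0''(4) = -10. On the right, s_1''(4) = 2c, so c = -5.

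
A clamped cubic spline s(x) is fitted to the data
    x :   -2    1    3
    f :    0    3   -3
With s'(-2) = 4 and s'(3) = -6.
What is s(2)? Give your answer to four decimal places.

Write m_i for s''(x_i). With h_i = 3, 2 and divided differences Δ_i = 1, -3, the continuity of s' gives the tridiagonal system
  3·m_0 + 10·m_1 + 2·m_2 = 6(Δ_1 - Δ_0) = -24
Clamped end conditions give two more equations: 2h_0·m_0 + h_0·m_1 = 6(Δ_0 - s'(-2)) = -18 and h_1·m_1 + 2h_1·m_2 = 6(s'(3) - Δ_1) = -18.
Solving the tridiagonal system: m_0 = -13/5, m_1 = -4/5, m_2 = -41/10.
On [1, 3], s(x) = 3 - 11/10·(x - 1) - 2/5·(x - 1)² - 11/40·(x - 1)³.
With (x - 1) = 1: s(2) = 49/40.

1.2250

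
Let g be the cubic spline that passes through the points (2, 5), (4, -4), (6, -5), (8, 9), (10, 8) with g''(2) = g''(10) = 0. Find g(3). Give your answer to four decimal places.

0.1987

With M_i denoting the second derivative at x_i, h_i = 2, 2, 2, 2, and Δ_i = (y_(i+1) − y_i)/h_i = -9/2, -1/2, 7, -1/2:
  2·M_0 + 8·M_1 + 2·M_2 = 6(Δ_1 - Δ_0) = 24
  2·M_1 + 8·M_2 + 2·M_3 = 6(Δ_2 - Δ_1) = 45
  2·M_2 + 8·M_3 + 2·M_4 = 6(Δ_3 - Δ_2) = -45
Natural end conditions: M_0 = M_4 = 0.
Solving: M_0 = 0, M_1 = 135/112, M_2 = 201/28, M_3 = -831/112, M_4 = 0.
On [2, 4], g(t) = 5 - 549/112·(t - 2) + 0·(t - 2)² + 45/448·(t - 2)³.
With (t - 2) = 1: g(3) = 89/448.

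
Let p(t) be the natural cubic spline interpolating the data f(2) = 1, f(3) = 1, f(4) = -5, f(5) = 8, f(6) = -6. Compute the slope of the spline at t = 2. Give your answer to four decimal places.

With M_i denoting the second derivative at x_i, h_i = 1, 1, 1, 1, and Δ_i = (y_(i+1) − y_i)/h_i = 0, -6, 13, -14:
  1·M_0 + 4·M_1 + 1·M_2 = 6(Δ_1 - Δ_0) = -36
  1·M_1 + 4·M_2 + 1·M_3 = 6(Δ_2 - Δ_1) = 114
  1·M_2 + 4·M_3 + 1·M_4 = 6(Δ_3 - Δ_2) = -162
Natural end conditions: M_0 = M_4 = 0.
Forward elimination and back-substitution give M_0 = 0, M_1 = -579/28, M_2 = 327/7, M_3 = -1461/28, M_4 = 0.
On [2, 3], p'(t) = b_0 + 2c_0·(t - 2) + 3d_0·(t - 2)² with b_0 = Δ_0 - h_0(2M_0 + M_1)/6 = 193/56, c_0 = M_0/2 = 0, d_0 = (M_1 - M_0)/(6h_0) = -193/56. So p'(2) = 193/56.

3.4464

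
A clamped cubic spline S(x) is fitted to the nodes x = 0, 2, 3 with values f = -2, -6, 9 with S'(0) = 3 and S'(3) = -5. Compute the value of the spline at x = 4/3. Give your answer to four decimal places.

Put m_i = S'' at the i-th knot. Here h = (2, 1) and Δ = (-2, 15), so the interior equations h_(i-1)·m_(i-1) + 2(h_(i-1)+h_i)·m_i + h_i·m_(i+1) = 6(Δ_i − Δ_(i-1)) read
  2·m_0 + 6·m_1 + 1·m_2 = 6(Δ_1 - Δ_0) = 102
Clamped end conditions give two more equations: 2h_0·m_0 + h_0·m_1 = 6(Δ_0 - S'(0)) = -30 and h_1·m_1 + 2h_1·m_2 = 6(S'(3) - Δ_1) = -120.
Hence m_0 = -163/6, m_1 = 118/3, m_2 = -239/3.
On [0, 2], S(x) = -2 + 3·x - 163/12·x² + 133/24·x³.
With x = 4/3: S(4/3) = -730/81.

-9.0123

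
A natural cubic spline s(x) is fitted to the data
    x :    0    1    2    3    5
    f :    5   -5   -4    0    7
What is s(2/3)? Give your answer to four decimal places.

-2.6766

With M_i denoting the second derivative at x_i, h_i = 1, 1, 1, 2, and Δ_i = (y_(i+1) − y_i)/h_i = -10, 1, 4, 7/2:
  1·M_0 + 4·M_1 + 1·M_2 = 6(Δ_1 - Δ_0) = 66
  1·M_1 + 4·M_2 + 1·M_3 = 6(Δ_2 - Δ_1) = 18
  1·M_2 + 6·M_3 + 2·M_4 = 6(Δ_3 - Δ_2) = -3
Natural end conditions: M_0 = M_4 = 0.
Solving: M_0 = 0, M_1 = 1407/86, M_2 = 24/43, M_3 = -51/86, M_4 = 0.
On [0, 1], s(x) = 5 - 2189/172·x + 0·x² + 469/172·x³.
With x = 2/3: s(2/3) = -6215/2322.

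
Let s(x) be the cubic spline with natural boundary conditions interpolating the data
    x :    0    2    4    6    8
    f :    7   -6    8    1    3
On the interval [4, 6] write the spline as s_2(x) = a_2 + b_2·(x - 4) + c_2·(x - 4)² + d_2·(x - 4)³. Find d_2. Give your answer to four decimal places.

1.6205

Put M_i = s'' at the i-th knot. Here h = (2, 2, 2, 2) and Δ = (-13/2, 7, -7/2, 1), so the interior equations h_(i-1)·M_(i-1) + 2(h_(i-1)+h_i)·M_i + h_i·M_(i+1) = 6(Δ_i − Δ_(i-1)) read
  2·M_0 + 8·M_1 + 2·M_2 = 6(Δ_1 - Δ_0) = 81
  2·M_1 + 8·M_2 + 2·M_3 = 6(Δ_2 - Δ_1) = -63
  2·M_2 + 8·M_3 + 2·M_4 = 6(Δ_3 - Δ_2) = 27
Natural end conditions: M_0 = M_4 = 0.
Hence M_0 = 0, M_1 = 747/56, M_2 = -90/7, M_3 = 369/56, M_4 = 0.
On [4, 6], with s_2(x) = a_2 + b_2·(x - 4) + c_2·(x - 4)² + d_2·(x - 4)³: c_2 = M_2/2 = -45/7, d_2 = (M_3 - M_2)/(6h_2) = 363/224, b_2 = Δ_2 - h_2(2M_2 + M_3)/6 = 23/8.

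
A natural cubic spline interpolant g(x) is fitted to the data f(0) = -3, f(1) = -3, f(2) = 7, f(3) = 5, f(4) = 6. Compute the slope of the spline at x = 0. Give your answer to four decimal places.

Put M_i = g'' at the i-th knot. Here h = (1, 1, 1, 1) and Δ = (0, 10, -2, 1), so the interior equations h_(i-1)·M_(i-1) + 2(h_(i-1)+h_i)·M_i + h_i·M_(i+1) = 6(Δ_i − Δ_(i-1)) read
  1·M_0 + 4·M_1 + 1·M_2 = 6(Δ_1 - Δ_0) = 60
  1·M_1 + 4·M_2 + 1·M_3 = 6(Δ_2 - Δ_1) = -72
  1·M_2 + 4·M_3 + 1·M_4 = 6(Δ_3 - Δ_2) = 18
Natural end conditions: M_0 = M_4 = 0.
Forward elimination and back-substitution give M_0 = 0, M_1 = 603/28, M_2 = -183/7, M_3 = 309/28, M_4 = 0.
On [0, 1], g'(x) = b_0 + 2c_0·x + 3d_0·x² with b_0 = Δ_0 - h_0(2M_0 + M_1)/6 = -201/56, c_0 = M_0/2 = 0, d_0 = (M_1 - M_0)/(6h_0) = 201/56. So g'(0) = -201/56.

-3.5893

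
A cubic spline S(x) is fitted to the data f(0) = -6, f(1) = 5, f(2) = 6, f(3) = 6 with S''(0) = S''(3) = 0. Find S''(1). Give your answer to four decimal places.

-15.6000

With m_i denoting the second derivative at x_i, h_i = 1, 1, 1, and Δ_i = (y_(i+1) − y_i)/h_i = 11, 1, 0:
  1·m_0 + 4·m_1 + 1·m_2 = 6(Δ_1 - Δ_0) = -60
  1·m_1 + 4·m_2 + 1·m_3 = 6(Δ_2 - Δ_1) = -6
Natural end conditions: m_0 = m_3 = 0.
Solving the tridiagonal system: m_0 = 0, m_1 = -78/5, m_2 = 12/5, m_3 = 0.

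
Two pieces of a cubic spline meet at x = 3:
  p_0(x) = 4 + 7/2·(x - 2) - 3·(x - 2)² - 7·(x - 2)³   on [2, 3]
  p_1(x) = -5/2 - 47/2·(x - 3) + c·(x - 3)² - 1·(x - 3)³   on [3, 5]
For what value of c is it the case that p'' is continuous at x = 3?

-24

p_0''(x) = -6 - 42·(x - 2), so p_0''(3) = -48. On the right, p_1''(3) = 2c, so c = -24.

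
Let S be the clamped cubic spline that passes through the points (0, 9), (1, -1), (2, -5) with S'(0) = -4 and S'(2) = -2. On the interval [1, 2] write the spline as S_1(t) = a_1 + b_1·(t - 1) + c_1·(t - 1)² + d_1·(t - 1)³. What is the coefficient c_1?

Write m_i for S''(x_i). With h_i = 1, 1 and divided differences Δ_i = -10, -4, the continuity of S' gives the tridiagonal system
  1·m_0 + 4·m_1 + 1·m_2 = 6(Δ_1 - Δ_0) = 36
Clamped end conditions give two more equations: 2h_0·m_0 + h_0·m_1 = 6(Δ_0 - S'(0)) = -36 and h_1·m_1 + 2h_1·m_2 = 6(S'(2) - Δ_1) = 12.
Solving the tridiagonal system: m_0 = -26, m_1 = 16, m_2 = -2.
On [1, 2], with S_1(t) = a_1 + b_1·(t - 1) + c_1·(t - 1)² + d_1·(t - 1)³: c_1 = m_1/2 = 8, d_1 = (m_2 - m_1)/(6h_1) = -3, b_1 = Δ_1 - h_1(2m_1 + m_2)/6 = -9.

8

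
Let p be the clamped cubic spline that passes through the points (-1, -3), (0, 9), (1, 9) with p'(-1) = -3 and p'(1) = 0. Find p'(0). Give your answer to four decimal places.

Put M_i = p'' at the i-th knot. Here h = (1, 1) and Δ = (12, 0), so the interior equations h_(i-1)·M_(i-1) + 2(h_(i-1)+h_i)·M_i + h_i·M_(i+1) = 6(Δ_i − Δ_(i-1)) read
  1·M_0 + 4·M_1 + 1·M_2 = 6(Δ_1 - Δ_0) = -72
Clamped end conditions give two more equations: 2h_0·M_0 + h_0·M_1 = 6(Δ_0 - p'(-1)) = 90 and h_1·M_1 + 2h_1·M_2 = 6(p'(1) - Δ_1) = 0.
Hence M_0 = 129/2, M_1 = -39, M_2 = 39/2.
On [0, 1], p'(x) = b_1 + 2c_1·x + 3d_1·x² with b_1 = Δ_1 - h_1(2M_1 + M_2)/6 = 39/4, c_1 = M_1/2 = -39/2, d_1 = (M_2 - M_1)/(6h_1) = 39/4. So p'(0) = 39/4.

9.7500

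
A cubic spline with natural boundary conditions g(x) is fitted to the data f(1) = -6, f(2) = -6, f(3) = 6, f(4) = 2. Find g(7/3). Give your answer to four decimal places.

-2.0790

With M_i denoting the second derivative at x_i, h_i = 1, 1, 1, and Δ_i = (y_(i+1) − y_i)/h_i = 0, 12, -4:
  1·M_0 + 4·M_1 + 1·M_2 = 6(Δ_1 - Δ_0) = 72
  1·M_1 + 4·M_2 + 1·M_3 = 6(Δ_2 - Δ_1) = -96
Natural end conditions: M_0 = M_3 = 0.
Solving: M_0 = 0, M_1 = 128/5, M_2 = -152/5, M_3 = 0.
On [2, 3], g(x) = -6 + 128/15·(x - 2) + 64/5·(x - 2)² - 28/3·(x - 2)³.
With (x - 2) = 1/3: g(7/3) = -842/405.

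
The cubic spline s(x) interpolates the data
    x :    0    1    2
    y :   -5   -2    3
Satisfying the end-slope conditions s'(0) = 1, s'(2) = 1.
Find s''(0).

3

Write m_i for s''(x_i). With h_i = 1, 1 and divided differences Δ_i = 3, 5, the continuity of s' gives the tridiagonal system
  1·m_0 + 4·m_1 + 1·m_2 = 6(Δ_1 - Δ_0) = 12
Clamped end conditions give two more equations: 2h_0·m_0 + h_0·m_1 = 6(Δ_0 - s'(0)) = 12 and h_1·m_1 + 2h_1·m_2 = 6(s'(2) - Δ_1) = -24.
Solving: m_0 = 3, m_1 = 6, m_2 = -15.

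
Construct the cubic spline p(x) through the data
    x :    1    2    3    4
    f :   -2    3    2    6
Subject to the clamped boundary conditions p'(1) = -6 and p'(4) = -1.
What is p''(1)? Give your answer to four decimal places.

Put M_i = p'' at the i-th knot. Here h = (1, 1, 1) and Δ = (5, -1, 4), so the interior equations h_(i-1)·M_(i-1) + 2(h_(i-1)+h_i)·M_i + h_i·M_(i+1) = 6(Δ_i − Δ_(i-1)) read
  1·M_0 + 4·M_1 + 1·M_2 = 6(Δ_1 - Δ_0) = -36
  1·M_1 + 4·M_2 + 1·M_3 = 6(Δ_2 - Δ_1) = 30
Clamped end conditions give two more equations: 2h_0·M_0 + h_0·M_1 = 6(Δ_0 - p'(1)) = 66 and h_2·M_2 + 2h_2·M_3 = 6(p'(4) - Δ_2) = -30.
Forward elimination and back-substitution give M_0 = 686/15, M_1 = -382/15, M_2 = 302/15, M_3 = -376/15.

45.7333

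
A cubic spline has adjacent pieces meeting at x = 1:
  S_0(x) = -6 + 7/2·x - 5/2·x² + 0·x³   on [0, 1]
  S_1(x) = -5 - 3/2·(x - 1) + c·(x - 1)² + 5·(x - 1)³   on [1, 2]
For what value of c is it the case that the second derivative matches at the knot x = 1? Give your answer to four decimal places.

S_0''(x) = -5 + 0·x, so S_0''(1) = -5. On the right, S_1''(1) = 2c, so c = -5/2.

-2.5000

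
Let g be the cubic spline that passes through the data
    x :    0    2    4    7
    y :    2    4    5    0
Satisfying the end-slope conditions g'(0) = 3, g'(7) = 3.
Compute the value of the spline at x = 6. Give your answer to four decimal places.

With m_i denoting the second derivative at x_i, h_i = 2, 2, 3, and Δ_i = (y_(i+1) − y_i)/h_i = 1, 1/2, -5/3:
  2·m_0 + 8·m_1 + 2·m_2 = 6(Δ_1 - Δ_0) = -3
  2·m_1 + 10·m_2 + 3·m_3 = 6(Δ_2 - Δ_1) = -13
Clamped end conditions give two more equations: 2h_0·m_0 + h_0·m_1 = 6(Δ_0 - g'(0)) = -12 and h_2·m_2 + 2h_2·m_3 = 6(g'(7) - Δ_2) = 28.
Solving the tridiagonal system: m_0 = -275/74, m_1 = 53/37, m_2 = -130/37, m_3 = 713/111.
On [4, 7], g(x) = 5 - 101/74·(x - 4) - 65/37·(x - 4)² + 1103/1998·(x - 4)³.
With (x - 4) = 2: g(6) = -340/999.

-0.3403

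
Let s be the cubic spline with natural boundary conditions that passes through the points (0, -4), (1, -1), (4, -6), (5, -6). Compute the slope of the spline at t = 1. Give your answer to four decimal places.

Write M_i for s''(x_i). With h_i = 1, 3, 1 and divided differences Δ_i = 3, -5/3, 0, the continuity of s' gives the tridiagonal system
  1·M_0 + 8·M_1 + 3·M_2 = 6(Δ_1 - Δ_0) = -28
  3·M_1 + 8·M_2 + 1·M_3 = 6(Δ_2 - Δ_1) = 10
Natural end conditions: M_0 = M_3 = 0.
Solving: M_0 = 0, M_1 = -254/55, M_2 = 164/55, M_3 = 0.
On [1, 4], s'(t) = b_1 + 2c_1·(t - 1) + 3d_1·(t - 1)² with b_1 = Δ_1 - h_1(2M_1 + M_2)/6 = 241/165, c_1 = M_1/2 = -127/55, d_1 = (M_2 - M_1)/(6h_1) = 19/45. So s'(1) = 241/165.

1.4606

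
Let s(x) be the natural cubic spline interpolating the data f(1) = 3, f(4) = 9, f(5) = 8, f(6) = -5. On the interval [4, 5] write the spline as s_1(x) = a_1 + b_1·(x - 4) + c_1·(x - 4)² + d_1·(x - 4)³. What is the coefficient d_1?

Write m_i for s''(x_i). With h_i = 3, 1, 1 and divided differences Δ_i = 2, -1, -13, the continuity of s' gives the tridiagonal system
  3·m_0 + 8·m_1 + 1·m_2 = 6(Δ_1 - Δ_0) = -18
  1·m_1 + 4·m_2 + 1·m_3 = 6(Δ_2 - Δ_1) = -72
Natural end conditions: m_0 = m_3 = 0.
Hence m_0 = 0, m_1 = 0, m_2 = -18, m_3 = 0.
On [4, 5], with s_1(x) = a_1 + b_1·(x - 4) + c_1·(x - 4)² + d_1·(x - 4)³: c_1 = m_1/2 = 0, d_1 = (m_2 - m_1)/(6h_1) = -3, b_1 = Δ_1 - h_1(2m_1 + m_2)/6 = 2.

-3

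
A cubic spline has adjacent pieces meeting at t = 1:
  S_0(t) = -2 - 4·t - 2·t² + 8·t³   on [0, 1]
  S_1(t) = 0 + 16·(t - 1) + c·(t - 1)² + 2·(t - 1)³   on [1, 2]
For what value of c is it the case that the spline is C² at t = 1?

22

S_0''(t) = -4 + 48·t, so S_0''(1) = 44. On the right, S_1''(1) = 2c, so c = 22.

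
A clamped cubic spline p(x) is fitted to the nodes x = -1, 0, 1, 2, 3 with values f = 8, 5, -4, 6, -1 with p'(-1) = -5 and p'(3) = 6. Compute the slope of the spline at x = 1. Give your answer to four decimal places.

2.8571

Write M_i for p''(x_i). With h_i = 1, 1, 1, 1 and divided differences Δ_i = -3, -9, 10, -7, the continuity of p' gives the tridiagonal system
  1·M_0 + 4·M_1 + 1·M_2 = 6(Δ_1 - Δ_0) = -36
  1·M_1 + 4·M_2 + 1·M_3 = 6(Δ_2 - Δ_1) = 114
  1·M_2 + 4·M_3 + 1·M_4 = 6(Δ_3 - Δ_2) = -102
Clamped end conditions give two more equations: 2h_0·M_0 + h_0·M_1 = 6(Δ_0 - p'(-1)) = 12 and h_3·M_3 + 2h_3·M_4 = 6(p'(3) - Δ_3) = 78.
Forward elimination and back-substitution give M_0 = 265/14, M_1 = -181/7, M_2 = 97/2, M_3 = -379/7, M_4 = 925/14.
On [1, 2], p'(x) = b_2 + 2c_2·(x - 1) + 3d_2·(x - 1)² with b_2 = Δ_2 - h_2(2M_2 + M_3)/6 = 20/7, c_2 = M_2/2 = 97/4, d_2 = (M_3 - M_2)/(6h_2) = -479/28. So p'(1) = 20/7.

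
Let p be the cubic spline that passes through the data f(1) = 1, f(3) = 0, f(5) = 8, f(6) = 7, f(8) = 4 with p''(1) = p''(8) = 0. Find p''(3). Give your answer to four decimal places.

Write M_i for p''(x_i). With h_i = 2, 2, 1, 2 and divided differences Δ_i = -1/2, 4, -1, -3/2, the continuity of p' gives the tridiagonal system
  2·M_0 + 8·M_1 + 2·M_2 = 6(Δ_1 - Δ_0) = 27
  2·M_1 + 6·M_2 + 1·M_3 = 6(Δ_2 - Δ_1) = -30
  1·M_2 + 6·M_3 + 2·M_4 = 6(Δ_3 - Δ_2) = -3
Natural end conditions: M_0 = M_4 = 0.
Hence M_0 = 0, M_1 = 1299/256, M_2 = -435/64, M_3 = 81/128, M_4 = 0.

5.0742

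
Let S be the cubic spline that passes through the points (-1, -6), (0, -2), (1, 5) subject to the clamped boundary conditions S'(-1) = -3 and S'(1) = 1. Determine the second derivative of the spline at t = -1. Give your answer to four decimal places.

With m_i denoting the second derivative at x_i, h_i = 1, 1, and Δ_i = (y_(i+1) − y_i)/h_i = 4, 7:
  1·m_0 + 4·m_1 + 1·m_2 = 6(Δ_1 - Δ_0) = 18
Clamped end conditions give two more equations: 2h_0·m_0 + h_0·m_1 = 6(Δ_0 - S'(-1)) = 42 and h_1·m_1 + 2h_1·m_2 = 6(S'(1) - Δ_1) = -36.
Forward elimination and back-substitution give m_0 = 37/2, m_1 = 5, m_2 = -41/2.

18.5000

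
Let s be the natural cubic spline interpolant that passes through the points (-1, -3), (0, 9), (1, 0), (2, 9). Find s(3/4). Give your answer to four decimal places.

Let M_i = s''(x_i). Step sizes h_i = 1, 1, 1; slopes of the chords Δ_i = (y_(i+1) - y_i)/h_i = 12, -9, 9.
  1·M_0 + 4·M_1 + 1·M_2 = 6(Δ_1 - Δ_0) = -126
  1·M_1 + 4·M_2 + 1·M_3 = 6(Δ_2 - Δ_1) = 108
Natural end conditions: M_0 = M_3 = 0.
Hence M_0 = 0, M_1 = -204/5, M_2 = 186/5, M_3 = 0.
On [0, 1], s(x) = 9 - 8/5·x - 102/5·x² + 13·x³.
With x = 3/4: s(3/4) = 579/320.

1.8094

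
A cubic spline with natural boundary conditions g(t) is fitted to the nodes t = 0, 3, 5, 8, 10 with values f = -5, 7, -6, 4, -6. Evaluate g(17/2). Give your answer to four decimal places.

With M_i denoting the second derivative at x_i, h_i = 3, 2, 3, 2, and Δ_i = (y_(i+1) − y_i)/h_i = 4, -13/2, 10/3, -5:
  3·M_0 + 10·M_1 + 2·M_2 = 6(Δ_1 - Δ_0) = -63
  2·M_1 + 10·M_2 + 3·M_3 = 6(Δ_2 - Δ_1) = 59
  3·M_2 + 10·M_3 + 2·M_4 = 6(Δ_3 - Δ_2) = -50
Natural end conditions: M_0 = M_4 = 0.
Solving the tridiagonal system: M_0 = 0, M_1 = -7213/870, M_2 = 866/87, M_3 = -1158/145, M_4 = 0.
On [8, 10], g(t) = 4 + 47/145·(t - 8) - 579/145·(t - 8)² + 193/290·(t - 8)³.
With (t - 8) = 1/2: g(17/2) = 7533/2320.

3.2470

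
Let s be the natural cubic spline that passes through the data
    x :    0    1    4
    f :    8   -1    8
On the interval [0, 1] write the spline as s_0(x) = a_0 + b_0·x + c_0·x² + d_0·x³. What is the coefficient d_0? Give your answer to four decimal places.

1.5000

With σ_i denoting the second derivative at x_i, h_i = 1, 3, and Δ_i = (y_(i+1) − y_i)/h_i = -9, 3:
  1·σ_0 + 8·σ_1 + 3·σ_2 = 6(Δ_1 - Δ_0) = 72
Natural end conditions: σ_0 = σ_2 = 0.
Solving the tridiagonal system: σ_0 = 0, σ_1 = 9, σ_2 = 0.
On [0, 1], with s_0(x) = a_0 + b_0·x + c_0·x² + d_0·x³: c_0 = σ_0/2 = 0, d_0 = (σ_1 - σ_0)/(6h_0) = 3/2, b_0 = Δ_0 - h_0(2σ_0 + σ_1)/6 = -21/2.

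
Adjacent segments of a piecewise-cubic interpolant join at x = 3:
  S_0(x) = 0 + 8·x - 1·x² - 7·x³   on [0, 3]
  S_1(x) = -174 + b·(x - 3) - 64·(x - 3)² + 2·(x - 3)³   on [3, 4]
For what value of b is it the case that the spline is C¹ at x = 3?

S_0'(x) = 8 - 2·x - 21·x², so S_0'(3) = -187. On the right, S_1'(3) = b, so b = -187.

-187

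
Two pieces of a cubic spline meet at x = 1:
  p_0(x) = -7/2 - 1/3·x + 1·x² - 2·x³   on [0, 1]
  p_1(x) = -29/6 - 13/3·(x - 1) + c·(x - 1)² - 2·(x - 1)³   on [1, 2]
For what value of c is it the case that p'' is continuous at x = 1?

p_0''(x) = 2 - 12·x, so p_0''(1) = -10. On the right, p_1''(1) = 2c, so c = -5.

-5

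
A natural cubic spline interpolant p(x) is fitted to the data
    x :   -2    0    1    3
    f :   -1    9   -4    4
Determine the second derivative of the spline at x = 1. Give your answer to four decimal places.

With M_i denoting the second derivative at x_i, h_i = 2, 1, 2, and Δ_i = (y_(i+1) − y_i)/h_i = 5, -13, 4:
  2·M_0 + 6·M_1 + 1·M_2 = 6(Δ_1 - Δ_0) = -108
  1·M_1 + 6·M_2 + 2·M_3 = 6(Δ_2 - Δ_1) = 102
Natural end conditions: M_0 = M_3 = 0.
Solving the tridiagonal system: M_0 = 0, M_1 = -150/7, M_2 = 144/7, M_3 = 0.

20.5714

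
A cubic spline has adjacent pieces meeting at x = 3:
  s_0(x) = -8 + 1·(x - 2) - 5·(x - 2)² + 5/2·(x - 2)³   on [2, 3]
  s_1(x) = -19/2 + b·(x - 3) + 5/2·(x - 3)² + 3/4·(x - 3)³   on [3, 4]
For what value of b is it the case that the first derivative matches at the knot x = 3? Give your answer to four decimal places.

s_0'(x) = 1 - 10·(x - 2) + 15/2·(x - 2)², so s_0'(3) = -3/2. On the right, s_1'(3) = b, so b = -3/2.

-1.5000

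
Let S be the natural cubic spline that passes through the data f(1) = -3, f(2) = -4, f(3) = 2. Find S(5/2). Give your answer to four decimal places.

Put m_i = S'' at the i-th knot. Here h = (1, 1) and Δ = (-1, 6), so the interior equations h_(i-1)·m_(i-1) + 2(h_(i-1)+h_i)·m_i + h_i·m_(i+1) = 6(Δ_i − Δ_(i-1)) read
  1·m_0 + 4·m_1 + 1·m_2 = 6(Δ_1 - Δ_0) = 42
Natural end conditions: m_0 = m_2 = 0.
Forward elimination and back-substitution give m_0 = 0, m_1 = 21/2, m_2 = 0.
On [2, 3], S(x) = -4 + 5/2·(x - 2) + 21/4·(x - 2)² - 7/4·(x - 2)³.
With (x - 2) = 1/2: S(5/2) = -53/32.

-1.6563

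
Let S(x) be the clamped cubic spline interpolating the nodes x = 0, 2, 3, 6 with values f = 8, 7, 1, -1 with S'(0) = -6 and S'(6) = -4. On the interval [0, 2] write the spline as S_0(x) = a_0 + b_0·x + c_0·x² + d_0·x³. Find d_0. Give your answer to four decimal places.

Write σ_i for S''(x_i). With h_i = 2, 1, 3 and divided differences Δ_i = -1/2, -6, -2/3, the continuity of S' gives the tridiagonal system
  2·σ_0 + 6·σ_1 + 1·σ_2 = 6(Δ_1 - Δ_0) = -33
  1·σ_1 + 8·σ_2 + 3·σ_3 = 6(Δ_2 - Δ_1) = 32
Clamped end conditions give two more equations: 2h_0·σ_0 + h_0·σ_1 = 6(Δ_0 - S'(0)) = 33 and h_2·σ_2 + 2h_2·σ_3 = 6(S'(6) - Δ_2) = -20.
Solving: σ_0 = 589/42, σ_1 = -485/42, σ_2 = 173/21, σ_3 = -313/42.
On [0, 2], with S_0(x) = a_0 + b_0·x + c_0·x² + d_0·x³: c_0 = σ_0/2 = 589/84, d_0 = (σ_1 - σ_0)/(6h_0) = -179/84, b_0 = Δ_0 - h_0(2σ_0 + σ_1)/6 = -6.

-2.1310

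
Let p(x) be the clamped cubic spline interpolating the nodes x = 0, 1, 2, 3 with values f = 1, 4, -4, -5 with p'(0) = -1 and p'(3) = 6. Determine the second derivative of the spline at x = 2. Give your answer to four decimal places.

Let M_i = p''(x_i). Step sizes h_i = 1, 1, 1; slopes of the chords Δ_i = (y_(i+1) - y_i)/h_i = 3, -8, -1.
  1·M_0 + 4·M_1 + 1·M_2 = 6(Δ_1 - Δ_0) = -66
  1·M_1 + 4·M_2 + 1·M_3 = 6(Δ_2 - Δ_1) = 42
Clamped end conditions give two more equations: 2h_0·M_0 + h_0·M_1 = 6(Δ_0 - p'(0)) = 24 and h_2·M_2 + 2h_2·M_3 = 6(p'(3) - Δ_2) = 42.
Solving: M_0 = 376/15, M_1 = -392/15, M_2 = 202/15, M_3 = 214/15.

13.4667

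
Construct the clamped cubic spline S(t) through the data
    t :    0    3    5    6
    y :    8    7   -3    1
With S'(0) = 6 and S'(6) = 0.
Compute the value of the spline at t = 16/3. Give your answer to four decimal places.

Put M_i = S'' at the i-th knot. Here h = (3, 2, 1) and Δ = (-1/3, -5, 4), so the interior equations h_(i-1)·M_(i-1) + 2(h_(i-1)+h_i)·M_i + h_i·M_(i+1) = 6(Δ_i − Δ_(i-1)) read
  3·M_0 + 10·M_1 + 2·M_2 = 6(Δ_1 - Δ_0) = -28
  2·M_1 + 6·M_2 + 1·M_3 = 6(Δ_2 - Δ_1) = 54
Clamped end conditions give two more equations: 2h_0·M_0 + h_0·M_1 = 6(Δ_0 - S'(0)) = -38 and h_2·M_2 + 2h_2·M_3 = 6(S'(6) - Δ_2) = -24.
Hence M_0 = -80/19, M_1 = -242/57, M_2 = 772/57, M_3 = -1070/57.
On [5, 6], S(t) = -3 + 149/57·(t - 5) + 386/57·(t - 5)² - 307/57·(t - 5)³.
With (t - 5) = 1/3: S(16/3) = -2425/1539.

-1.5757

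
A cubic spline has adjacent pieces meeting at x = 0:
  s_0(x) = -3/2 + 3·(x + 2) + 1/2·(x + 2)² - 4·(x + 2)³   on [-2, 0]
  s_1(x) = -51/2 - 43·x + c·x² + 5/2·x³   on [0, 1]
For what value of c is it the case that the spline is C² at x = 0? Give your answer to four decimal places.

s_0''(x) = 1 - 24·(x + 2), so s_0''(0) = -47. On the right, s_1''(0) = 2c, so c = -47/2.

-23.5000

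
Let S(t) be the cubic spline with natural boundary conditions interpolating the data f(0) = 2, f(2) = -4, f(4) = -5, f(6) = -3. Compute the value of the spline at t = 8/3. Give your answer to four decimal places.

Put m_i = S'' at the i-th knot. Here h = (2, 2, 2) and Δ = (-3, -1/2, 1), so the interior equations h_(i-1)·m_(i-1) + 2(h_(i-1)+h_i)·m_i + h_i·m_(i+1) = 6(Δ_i − Δ_(i-1)) read
  2·m_0 + 8·m_1 + 2·m_2 = 6(Δ_1 - Δ_0) = 15
  2·m_1 + 8·m_2 + 2·m_3 = 6(Δ_2 - Δ_1) = 9
Natural end conditions: m_0 = m_3 = 0.
Solving: m_0 = 0, m_1 = 17/10, m_2 = 7/10, m_3 = 0.
On [2, 4], S(t) = -4 - 28/15·(t - 2) + 17/20·(t - 2)² - 1/12·(t - 2)³.
With (t - 2) = 2/3: S(8/3) = -1981/405.

-4.8914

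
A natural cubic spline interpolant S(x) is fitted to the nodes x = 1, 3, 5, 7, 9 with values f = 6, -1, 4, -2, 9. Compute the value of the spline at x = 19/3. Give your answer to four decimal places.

Write M_i for S''(x_i). With h_i = 2, 2, 2, 2 and divided differences Δ_i = -7/2, 5/2, -3, 11/2, the continuity of S' gives the tridiagonal system
  2·M_0 + 8·M_1 + 2·M_2 = 6(Δ_1 - Δ_0) = 36
  2·M_1 + 8·M_2 + 2·M_3 = 6(Δ_2 - Δ_1) = -33
  2·M_2 + 8·M_3 + 2·M_4 = 6(Δ_3 - Δ_2) = 51
Natural end conditions: M_0 = M_4 = 0.
Solving: M_0 = 0, M_1 = 723/112, M_2 = -219/28, M_3 = 933/112, M_4 = 0.
On [5, 7], S(x) = 4 - 9/16·(x - 5) - 219/56·(x - 5)² + 603/448·(x - 5)³.
With (x - 5) = 4/3: S(19/3) = -43/84.

-0.5119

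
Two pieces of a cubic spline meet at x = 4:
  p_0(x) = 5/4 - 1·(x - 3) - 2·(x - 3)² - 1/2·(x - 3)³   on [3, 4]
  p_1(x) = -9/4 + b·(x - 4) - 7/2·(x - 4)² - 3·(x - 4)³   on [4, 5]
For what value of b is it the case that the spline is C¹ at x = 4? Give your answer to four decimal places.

p_0'(x) = -1 - 4·(x - 3) - 3/2·(x - 3)², so p_0'(4) = -13/2. On the right, p_1'(4) = b, so b = -13/2.

-6.5000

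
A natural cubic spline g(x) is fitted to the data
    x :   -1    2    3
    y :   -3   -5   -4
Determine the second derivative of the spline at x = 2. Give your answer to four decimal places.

With m_i denoting the second derivative at x_i, h_i = 3, 1, and Δ_i = (y_(i+1) − y_i)/h_i = -2/3, 1:
  3·m_0 + 8·m_1 + 1·m_2 = 6(Δ_1 - Δ_0) = 10
Natural end conditions: m_0 = m_2 = 0.
Solving: m_0 = 0, m_1 = 5/4, m_2 = 0.

1.2500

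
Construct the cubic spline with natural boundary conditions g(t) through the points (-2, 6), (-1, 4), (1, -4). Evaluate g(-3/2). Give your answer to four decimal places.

Write σ_i for g''(x_i). With h_i = 1, 2 and divided differences Δ_i = -2, -4, the continuity of g' gives the tridiagonal system
  1·σ_0 + 6·σ_1 + 2·σ_2 = 6(Δ_1 - Δ_0) = -12
Natural end conditions: σ_0 = σ_2 = 0.
Solving: σ_0 = 0, σ_1 = -2, σ_2 = 0.
On [-2, -1], g(t) = 6 - 5/3·(t + 2) + 0·(t + 2)² - 1/3·(t + 2)³.
With (t + 2) = 1/2: g(-3/2) = 41/8.

5.1250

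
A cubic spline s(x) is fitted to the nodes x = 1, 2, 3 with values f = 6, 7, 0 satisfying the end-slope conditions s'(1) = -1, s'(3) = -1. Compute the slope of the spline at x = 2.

Let M_i = s''(x_i). Step sizes h_i = 1, 1; slopes of the chords Δ_i = (y_(i+1) - y_i)/h_i = 1, -7.
  1·M_0 + 4·M_1 + 1·M_2 = 6(Δ_1 - Δ_0) = -48
Clamped end conditions give two more equations: 2h_0·M_0 + h_0·M_1 = 6(Δ_0 - s'(1)) = 12 and h_1·M_1 + 2h_1·M_2 = 6(s'(3) - Δ_1) = 36.
Solving the tridiagonal system: M_0 = 18, M_1 = -24, M_2 = 30.
On [2, 3], s'(x) = b_1 + 2c_1·(x - 2) + 3d_1·(x - 2)² with b_1 = Δ_1 - h_1(2M_1 + M_2)/6 = -4, c_1 = M_1/2 = -12, d_1 = (M_2 - M_1)/(6h_1) = 9. So s'(2) = -4.

-4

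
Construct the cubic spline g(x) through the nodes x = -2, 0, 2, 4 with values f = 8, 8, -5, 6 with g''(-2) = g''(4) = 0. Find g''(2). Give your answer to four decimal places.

10.9000

Let m_i = g''(x_i). Step sizes h_i = 2, 2, 2; slopes of the chords Δ_i = (y_(i+1) - y_i)/h_i = 0, -13/2, 11/2.
  2·m_0 + 8·m_1 + 2·m_2 = 6(Δ_1 - Δ_0) = -39
  2·m_1 + 8·m_2 + 2·m_3 = 6(Δ_2 - Δ_1) = 72
Natural end conditions: m_0 = m_3 = 0.
Solving: m_0 = 0, m_1 = -38/5, m_2 = 109/10, m_3 = 0.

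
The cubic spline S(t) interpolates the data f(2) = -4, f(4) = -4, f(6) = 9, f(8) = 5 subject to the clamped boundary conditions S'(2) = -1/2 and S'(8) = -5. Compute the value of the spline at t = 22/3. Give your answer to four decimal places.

8.0519

Let M_i = S''(x_i). Step sizes h_i = 2, 2, 2; slopes of the chords Δ_i = (y_(i+1) - y_i)/h_i = 0, 13/2, -2.
  2·M_0 + 8·M_1 + 2·M_2 = 6(Δ_1 - Δ_0) = 39
  2·M_1 + 8·M_2 + 2·M_3 = 6(Δ_2 - Δ_1) = -51
Clamped end conditions give two more equations: 2h_0·M_0 + h_0·M_1 = 6(Δ_0 - S'(2)) = 3 and h_2·M_2 + 2h_2·M_3 = 6(S'(8) - Δ_2) = -18.
Forward elimination and back-substitution give M_0 = -31/10, M_1 = 77/10, M_2 = -41/5, M_3 = -2/5.
On [6, 8], S(t) = 9 + 18/5·(t - 6) - 41/10·(t - 6)² + 13/20·(t - 6)³.
With (t - 6) = 4/3: S(22/3) = 1087/135.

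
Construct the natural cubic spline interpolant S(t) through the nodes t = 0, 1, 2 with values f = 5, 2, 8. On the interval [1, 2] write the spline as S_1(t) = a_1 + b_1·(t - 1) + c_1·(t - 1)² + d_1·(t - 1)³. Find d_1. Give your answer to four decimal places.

Put M_i = S'' at the i-th knot. Here h = (1, 1) and Δ = (-3, 6), so the interior equations h_(i-1)·M_(i-1) + 2(h_(i-1)+h_i)·M_i + h_i·M_(i+1) = 6(Δ_i − Δ_(i-1)) read
  1·M_0 + 4·M_1 + 1·M_2 = 6(Δ_1 - Δ_0) = 54
Natural end conditions: M_0 = M_2 = 0.
Hence M_0 = 0, M_1 = 27/2, M_2 = 0.
On [1, 2], with S_1(t) = a_1 + b_1·(t - 1) + c_1·(t - 1)² + d_1·(t - 1)³: c_1 = M_1/2 = 27/4, d_1 = (M_2 - M_1)/(6h_1) = -9/4, b_1 = Δ_1 - h_1(2M_1 + M_2)/6 = 3/2.

-2.2500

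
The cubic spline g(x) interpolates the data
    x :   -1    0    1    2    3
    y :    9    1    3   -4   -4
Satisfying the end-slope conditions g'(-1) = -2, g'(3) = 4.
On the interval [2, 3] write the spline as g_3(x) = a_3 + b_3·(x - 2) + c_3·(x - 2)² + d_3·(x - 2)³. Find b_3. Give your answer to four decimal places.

-5.9107

Write m_i for g''(x_i). With h_i = 1, 1, 1, 1 and divided differences Δ_i = -8, 2, -7, 0, the continuity of g' gives the tridiagonal system
  1·m_0 + 4·m_1 + 1·m_2 = 6(Δ_1 - Δ_0) = 60
  1·m_1 + 4·m_2 + 1·m_3 = 6(Δ_2 - Δ_1) = -54
  1·m_2 + 4·m_3 + 1·m_4 = 6(Δ_3 - Δ_2) = 42
Clamped end conditions give two more equations: 2h_0·m_0 + h_0·m_1 = 6(Δ_0 - g'(-1)) = -36 and h_3·m_3 + 2h_3·m_4 = 6(g'(3) - Δ_3) = 24.
Solving: m_0 = -915/28, m_1 = 411/14, m_2 = -99/4, m_3 = 219/14, m_4 = 117/28.
On [2, 3], with g_3(x) = a_3 + b_3·(x - 2) + c_3·(x - 2)² + d_3·(x - 2)³: c_3 = m_3/2 = 219/28, d_3 = (m_4 - m_3)/(6h_3) = -107/56, b_3 = Δ_3 - h_3(2m_3 + m_4)/6 = -331/56.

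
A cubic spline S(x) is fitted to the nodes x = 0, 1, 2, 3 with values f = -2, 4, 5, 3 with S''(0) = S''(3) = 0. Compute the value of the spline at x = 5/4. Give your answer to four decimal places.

4.7313

Let M_i = S''(x_i). Step sizes h_i = 1, 1, 1; slopes of the chords Δ_i = (y_(i+1) - y_i)/h_i = 6, 1, -2.
  1·M_0 + 4·M_1 + 1·M_2 = 6(Δ_1 - Δ_0) = -30
  1·M_1 + 4·M_2 + 1·M_3 = 6(Δ_2 - Δ_1) = -18
Natural end conditions: M_0 = M_3 = 0.
Solving: M_0 = 0, M_1 = -34/5, M_2 = -14/5, M_3 = 0.
On [1, 2], S(x) = 4 + 56/15·(x - 1) - 17/5·(x - 1)² + 2/3·(x - 1)³.
With (x - 1) = 1/4: S(5/4) = 757/160.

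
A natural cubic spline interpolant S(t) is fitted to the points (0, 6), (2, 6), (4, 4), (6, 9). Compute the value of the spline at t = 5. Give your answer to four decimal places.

Let σ_i = S''(x_i). Step sizes h_i = 2, 2, 2; slopes of the chords Δ_i = (y_(i+1) - y_i)/h_i = 0, -1, 5/2.
  2·σ_0 + 8·σ_1 + 2·σ_2 = 6(Δ_1 - Δ_0) = -6
  2·σ_1 + 8·σ_2 + 2·σ_3 = 6(Δ_2 - Δ_1) = 21
Natural end conditions: σ_0 = σ_3 = 0.
Solving the tridiagonal system: σ_0 = 0, σ_1 = -3/2, σ_2 = 3, σ_3 = 0.
On [4, 6], S(t) = 4 + 1/2·(t - 4) + 3/2·(t - 4)² - 1/4·(t - 4)³.
With (t - 4) = 1: S(5) = 23/4.

5.7500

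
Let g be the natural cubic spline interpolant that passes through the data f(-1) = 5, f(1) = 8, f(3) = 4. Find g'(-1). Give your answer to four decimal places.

2.3750

Let m_i = g''(x_i). Step sizes h_i = 2, 2; slopes of the chords Δ_i = (y_(i+1) - y_i)/h_i = 3/2, -2.
  2·m_0 + 8·m_1 + 2·m_2 = 6(Δ_1 - Δ_0) = -21
Natural end conditions: m_0 = m_2 = 0.
Forward elimination and back-substitution give m_0 = 0, m_1 = -21/8, m_2 = 0.
On [-1, 1], g'(t) = b_0 + 2c_0·(t + 1) + 3d_0·(t + 1)² with b_0 = Δ_0 - h_0(2m_0 + m_1)/6 = 19/8, c_0 = m_0/2 = 0, d_0 = (m_1 - m_0)/(6h_0) = -7/32. So g'(-1) = 19/8.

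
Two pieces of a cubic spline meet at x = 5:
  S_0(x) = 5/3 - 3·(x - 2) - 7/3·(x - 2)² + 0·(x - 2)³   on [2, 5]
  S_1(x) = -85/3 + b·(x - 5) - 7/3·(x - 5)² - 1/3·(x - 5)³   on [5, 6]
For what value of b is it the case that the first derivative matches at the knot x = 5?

S_0'(x) = -3 - 14/3·(x - 2) + 0·(x - 2)², so S_0'(5) = -17. On the right, S_1'(5) = b, so b = -17.

-17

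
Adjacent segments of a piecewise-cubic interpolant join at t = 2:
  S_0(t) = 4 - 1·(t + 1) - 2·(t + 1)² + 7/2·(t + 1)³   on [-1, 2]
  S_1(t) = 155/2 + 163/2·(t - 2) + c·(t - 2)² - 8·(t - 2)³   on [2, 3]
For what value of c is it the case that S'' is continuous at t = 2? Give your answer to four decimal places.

S_0''(t) = -4 + 21·(t + 1), so S_0''(2) = 59. On the right, S_1''(2) = 2c, so c = 59/2.

29.5000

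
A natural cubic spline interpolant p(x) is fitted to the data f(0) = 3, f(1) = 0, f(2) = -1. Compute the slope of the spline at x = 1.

-2

Write σ_i for p''(x_i). With h_i = 1, 1 and divided differences Δ_i = -3, -1, the continuity of p' gives the tridiagonal system
  1·σ_0 + 4·σ_1 + 1·σ_2 = 6(Δ_1 - Δ_0) = 12
Natural end conditions: σ_0 = σ_2 = 0.
Forward elimination and back-substitution give σ_0 = 0, σ_1 = 3, σ_2 = 0.
On [1, 2], p'(x) = b_1 + 2c_1·(x - 1) + 3d_1·(x - 1)² with b_1 = Δ_1 - h_1(2σ_1 + σ_2)/6 = -2, c_1 = σ_1/2 = 3/2, d_1 = (σ_2 - σ_1)/(6h_1) = -1/2. So p'(1) = -2.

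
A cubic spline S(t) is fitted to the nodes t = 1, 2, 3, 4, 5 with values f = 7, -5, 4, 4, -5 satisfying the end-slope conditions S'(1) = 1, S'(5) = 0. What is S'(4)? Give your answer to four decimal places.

Let M_i = S''(x_i). Step sizes h_i = 1, 1, 1, 1; slopes of the chords Δ_i = (y_(i+1) - y_i)/h_i = -12, 9, 0, -9.
  1·M_0 + 4·M_1 + 1·M_2 = 6(Δ_1 - Δ_0) = 126
  1·M_1 + 4·M_2 + 1·M_3 = 6(Δ_2 - Δ_1) = -54
  1·M_2 + 4·M_3 + 1·M_4 = 6(Δ_3 - Δ_2) = -54
Clamped end conditions give two more equations: 2h_0·M_0 + h_0·M_1 = 6(Δ_0 - S'(1)) = -78 and h_3·M_3 + 2h_3·M_4 = 6(S'(5) - Δ_3) = 54.
Hence M_0 = -1843/28, M_1 = 751/14, M_2 = -91/4, M_3 = -233/14, M_4 = 989/28.
On [4, 5], S'(t) = b_3 + 2c_3·(t - 4) + 3d_3·(t - 4)² with b_3 = Δ_3 - h_3(2M_3 + M_4)/6 = -523/56, c_3 = M_3/2 = -233/28, d_3 = (M_4 - M_3)/(6h_3) = 485/56. So S'(4) = -523/56.

-9.3393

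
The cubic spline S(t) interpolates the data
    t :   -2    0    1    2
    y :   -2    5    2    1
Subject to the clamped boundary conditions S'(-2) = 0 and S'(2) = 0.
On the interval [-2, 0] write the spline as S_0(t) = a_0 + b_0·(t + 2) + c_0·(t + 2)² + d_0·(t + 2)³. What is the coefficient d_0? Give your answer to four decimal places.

-1.8182

Put σ_i = S'' at the i-th knot. Here h = (2, 1, 1) and Δ = (7/2, -3, -1), so the interior equations h_(i-1)·σ_(i-1) + 2(h_(i-1)+h_i)·σ_i + h_i·σ_(i+1) = 6(Δ_i − Δ_(i-1)) read
  2·σ_0 + 6·σ_1 + 1·σ_2 = 6(Δ_1 - Δ_0) = -39
  1·σ_1 + 4·σ_2 + 1·σ_3 = 6(Δ_2 - Δ_1) = 12
Clamped end conditions give two more equations: 2h_0·σ_0 + h_0·σ_1 = 6(Δ_0 - S'(-2)) = 21 and h_2·σ_2 + 2h_2·σ_3 = 6(S'(2) - Δ_2) = 6.
Solving: σ_0 = 237/22, σ_1 = -243/22, σ_2 = 63/11, σ_3 = 3/22.
On [-2, 0], with S_0(t) = a_0 + b_0·(t + 2) + c_0·(t + 2)² + d_0·(t + 2)³: c_0 = σ_0/2 = 237/44, d_0 = (σ_1 - σ_0)/(6h_0) = -20/11, b_0 = Δ_0 - h_0(2σ_0 + σ_1)/6 = 0.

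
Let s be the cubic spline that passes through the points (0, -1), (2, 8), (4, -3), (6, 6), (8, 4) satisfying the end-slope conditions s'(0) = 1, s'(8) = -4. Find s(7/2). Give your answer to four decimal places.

-0.8853

With σ_i denoting the second derivative at x_i, h_i = 2, 2, 2, 2, and Δ_i = (y_(i+1) − y_i)/h_i = 9/2, -11/2, 9/2, -1:
  2·σ_0 + 8·σ_1 + 2·σ_2 = 6(Δ_1 - Δ_0) = -60
  2·σ_1 + 8·σ_2 + 2·σ_3 = 6(Δ_2 - Δ_1) = 60
  2·σ_2 + 8·σ_3 + 2·σ_4 = 6(Δ_3 - Δ_2) = -33
Clamped end conditions give two more equations: 2h_0·σ_0 + h_0·σ_1 = 6(Δ_0 - s'(0)) = 21 and h_3·σ_3 + 2h_3·σ_4 = 6(s'(8) - Δ_3) = -18.
Solving the tridiagonal system: σ_0 = 1355/112, σ_1 = -767/56, σ_2 = 203/16, σ_3 = -395/56, σ_4 = -109/112.
On [2, 4], s(x) = 8 - 67/112·(x - 2) - 767/112·(x - 2)² + 985/448·(x - 2)³.
With (x - 2) = 3/2: s(7/2) = -3173/3584.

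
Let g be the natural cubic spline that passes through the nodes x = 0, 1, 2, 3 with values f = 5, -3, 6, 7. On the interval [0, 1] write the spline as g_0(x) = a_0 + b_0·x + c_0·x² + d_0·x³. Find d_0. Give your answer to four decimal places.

5.0667

With σ_i denoting the second derivative at x_i, h_i = 1, 1, 1, and Δ_i = (y_(i+1) − y_i)/h_i = -8, 9, 1:
  1·σ_0 + 4·σ_1 + 1·σ_2 = 6(Δ_1 - Δ_0) = 102
  1·σ_1 + 4·σ_2 + 1·σ_3 = 6(Δ_2 - Δ_1) = -48
Natural end conditions: σ_0 = σ_3 = 0.
Hence σ_0 = 0, σ_1 = 152/5, σ_2 = -98/5, σ_3 = 0.
On [0, 1], with g_0(x) = a_0 + b_0·x + c_0·x² + d_0·x³: c_0 = σ_0/2 = 0, d_0 = (σ_1 - σ_0)/(6h_0) = 76/15, b_0 = Δ_0 - h_0(2σ_0 + σ_1)/6 = -196/15.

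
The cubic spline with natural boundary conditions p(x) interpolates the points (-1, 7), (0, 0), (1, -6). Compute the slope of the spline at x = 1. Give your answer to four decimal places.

Put M_i = p'' at the i-th knot. Here h = (1, 1) and Δ = (-7, -6), so the interior equations h_(i-1)·M_(i-1) + 2(h_(i-1)+h_i)·M_i + h_i·M_(i+1) = 6(Δ_i − Δ_(i-1)) read
  1·M_0 + 4·M_1 + 1·M_2 = 6(Δ_1 - Δ_0) = 6
Natural end conditions: M_0 = M_2 = 0.
Forward elimination and back-substitution give M_0 = 0, M_1 = 3/2, M_2 = 0.
On [0, 1], p'(x) = b_1 + 2c_1·x + 3d_1·x² with b_1 = Δ_1 - h_1(2M_1 + M_2)/6 = -13/2, c_1 = M_1/2 = 3/4, d_1 = (M_2 - M_1)/(6h_1) = -1/4. So p'(1) = -23/4.

-5.7500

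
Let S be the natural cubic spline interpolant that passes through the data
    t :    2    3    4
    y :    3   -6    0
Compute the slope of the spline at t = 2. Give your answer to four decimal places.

Put M_i = S'' at the i-th knot. Here h = (1, 1) and Δ = (-9, 6), so the interior equations h_(i-1)·M_(i-1) + 2(h_(i-1)+h_i)·M_i + h_i·M_(i+1) = 6(Δ_i − Δ_(i-1)) read
  1·M_0 + 4·M_1 + 1·M_2 = 6(Δ_1 - Δ_0) = 90
Natural end conditions: M_0 = M_2 = 0.
Hence M_0 = 0, M_1 = 45/2, M_2 = 0.
On [2, 3], S'(t) = b_0 + 2c_0·(t - 2) + 3d_0·(t - 2)² with b_0 = Δ_0 - h_0(2M_0 + M_1)/6 = -51/4, c_0 = M_0/2 = 0, d_0 = (M_1 - M_0)/(6h_0) = 15/4. So S'(2) = -51/4.

-12.7500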